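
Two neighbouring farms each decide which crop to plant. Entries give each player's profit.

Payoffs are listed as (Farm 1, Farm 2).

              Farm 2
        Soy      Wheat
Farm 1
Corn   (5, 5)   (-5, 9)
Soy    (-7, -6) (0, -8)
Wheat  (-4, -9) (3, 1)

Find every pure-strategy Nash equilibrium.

(Corn, Soy): Farm 2 can switch to Wheat (5 → 9). Not NE.
(Corn, Wheat): Farm 1 can switch to Soy (-5 → 0). Not NE.
(Soy, Soy): Farm 1 can switch to Corn (-7 → 5). Not NE.
(Soy, Wheat): Farm 1 can switch to Wheat (0 → 3). Not NE.
(Wheat, Soy): Farm 1 can switch to Corn (-4 → 5). Not NE.
(Wheat, Wheat): Farm 1 gets 3, best alternative 0; Farm 2 gets 1, best alternative -9. No profitable deviation — NE.

The unique pure-strategy Nash equilibrium is (Wheat, Wheat).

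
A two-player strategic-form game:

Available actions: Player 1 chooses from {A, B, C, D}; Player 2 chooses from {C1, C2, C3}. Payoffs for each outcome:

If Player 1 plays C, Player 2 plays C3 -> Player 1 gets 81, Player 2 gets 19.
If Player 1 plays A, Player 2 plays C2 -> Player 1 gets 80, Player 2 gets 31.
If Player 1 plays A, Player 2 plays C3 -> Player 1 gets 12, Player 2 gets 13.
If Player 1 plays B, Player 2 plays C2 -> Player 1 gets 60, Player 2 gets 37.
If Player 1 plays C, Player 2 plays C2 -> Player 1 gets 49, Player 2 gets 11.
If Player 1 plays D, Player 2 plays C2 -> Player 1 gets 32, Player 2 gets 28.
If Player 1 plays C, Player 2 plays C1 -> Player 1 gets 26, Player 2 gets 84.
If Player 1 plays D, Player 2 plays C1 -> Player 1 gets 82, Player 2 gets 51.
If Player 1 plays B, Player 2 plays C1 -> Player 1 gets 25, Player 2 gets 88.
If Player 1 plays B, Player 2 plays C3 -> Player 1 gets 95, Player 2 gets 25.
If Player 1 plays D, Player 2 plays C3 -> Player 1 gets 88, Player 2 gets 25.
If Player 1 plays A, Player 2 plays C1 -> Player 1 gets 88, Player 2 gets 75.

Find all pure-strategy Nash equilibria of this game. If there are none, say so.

For each player, find the best response to each opponent profile; mutual best responses are the pure NE.
Player 1 against C1: payoffs 88, 25, 26, 82 → best response A.
Player 1 against C2: payoffs 80, 60, 49, 32 → best response A.
Player 1 against C3: payoffs 12, 95, 81, 88 → best response B.
Player 2 against A: payoffs 75, 31, 13 → best response C1.
Player 2 against B: payoffs 88, 37, 25 → best response C1.
Player 2 against C: payoffs 84, 11, 19 → best response C1.
Player 2 against D: payoffs 51, 28, 25 → best response C1.
Mutual best responses: (A, C1).

(A, C1)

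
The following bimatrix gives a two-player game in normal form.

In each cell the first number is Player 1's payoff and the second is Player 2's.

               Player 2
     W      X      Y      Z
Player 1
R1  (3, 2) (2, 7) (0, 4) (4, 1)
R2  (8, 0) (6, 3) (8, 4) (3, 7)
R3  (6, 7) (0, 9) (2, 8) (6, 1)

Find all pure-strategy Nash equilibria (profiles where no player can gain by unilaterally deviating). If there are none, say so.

Player 1 against W: payoffs 3, 8, 6 → best response R2.
Player 1 against X: payoffs 2, 6, 0 → best response R2.
Player 1 against Y: payoffs 0, 8, 2 → best response R2.
Player 1 against Z: payoffs 4, 3, 6 → best response R3.
Player 2 against R1: payoffs 2, 7, 4, 1 → best response X.
Player 2 against R2: payoffs 0, 3, 4, 7 → best response Z.
Player 2 against R3: payoffs 7, 9, 8, 1 → best response X.
No profile is a mutual best response for all players.

There is no pure-strategy Nash equilibrium.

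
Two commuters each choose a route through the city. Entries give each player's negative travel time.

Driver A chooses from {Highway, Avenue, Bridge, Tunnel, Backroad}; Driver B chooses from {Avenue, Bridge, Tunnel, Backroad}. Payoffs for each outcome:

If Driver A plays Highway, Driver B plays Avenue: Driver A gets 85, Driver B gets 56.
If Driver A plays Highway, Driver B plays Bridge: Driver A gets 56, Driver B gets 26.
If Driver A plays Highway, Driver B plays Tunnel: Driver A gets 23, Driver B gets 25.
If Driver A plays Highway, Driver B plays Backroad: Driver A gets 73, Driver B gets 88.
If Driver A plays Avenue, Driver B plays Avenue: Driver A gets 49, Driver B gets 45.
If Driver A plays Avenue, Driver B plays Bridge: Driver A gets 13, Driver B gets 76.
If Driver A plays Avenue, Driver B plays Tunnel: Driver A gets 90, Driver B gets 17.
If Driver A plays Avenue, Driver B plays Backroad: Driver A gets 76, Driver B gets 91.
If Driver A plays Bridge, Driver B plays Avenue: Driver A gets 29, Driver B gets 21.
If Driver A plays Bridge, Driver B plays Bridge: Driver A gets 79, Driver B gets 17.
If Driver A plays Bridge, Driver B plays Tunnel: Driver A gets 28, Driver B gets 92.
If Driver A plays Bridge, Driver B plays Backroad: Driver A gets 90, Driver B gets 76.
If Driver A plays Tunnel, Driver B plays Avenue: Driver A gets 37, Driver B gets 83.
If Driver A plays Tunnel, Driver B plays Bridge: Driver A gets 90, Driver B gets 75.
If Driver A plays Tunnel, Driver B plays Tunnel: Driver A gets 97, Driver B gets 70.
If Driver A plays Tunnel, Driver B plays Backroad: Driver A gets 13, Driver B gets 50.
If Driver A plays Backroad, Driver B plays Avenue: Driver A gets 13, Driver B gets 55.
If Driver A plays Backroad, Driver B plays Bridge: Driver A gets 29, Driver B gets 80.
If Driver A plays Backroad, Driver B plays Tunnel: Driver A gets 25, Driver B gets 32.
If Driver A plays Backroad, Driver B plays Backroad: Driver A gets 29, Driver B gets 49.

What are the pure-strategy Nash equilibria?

none

Driver A against Avenue: payoffs 85, 49, 29, 37, 13 → best response Highway.
Driver A against Bridge: payoffs 56, 13, 79, 90, 29 → best response Tunnel.
Driver A against Tunnel: payoffs 23, 90, 28, 97, 25 → best response Tunnel.
Driver A against Backroad: payoffs 73, 76, 90, 13, 29 → best response Bridge.
Driver B against Highway: payoffs 56, 26, 25, 88 → best response Backroad.
Driver B against Avenue: payoffs 45, 76, 17, 91 → best response Backroad.
Driver B against Bridge: payoffs 21, 17, 92, 76 → best response Tunnel.
Driver B against Tunnel: payoffs 83, 75, 70, 50 → best response Avenue.
Driver B against Backroad: payoffs 55, 80, 32, 49 → best response Bridge.
No profile is a mutual best response for all players.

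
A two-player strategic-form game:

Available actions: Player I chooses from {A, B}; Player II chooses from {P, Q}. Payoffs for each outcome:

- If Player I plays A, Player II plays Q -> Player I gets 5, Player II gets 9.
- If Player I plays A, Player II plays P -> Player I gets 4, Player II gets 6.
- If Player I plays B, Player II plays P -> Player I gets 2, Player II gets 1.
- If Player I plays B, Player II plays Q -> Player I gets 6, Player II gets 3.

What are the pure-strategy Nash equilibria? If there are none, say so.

The unique pure-strategy Nash equilibrium is (B, Q).

Player I against P: payoffs 4, 2 → best response A.
Player I against Q: payoffs 5, 6 → best response B.
Player II against A: payoffs 6, 9 → best response Q.
Player II against B: payoffs 1, 3 → best response Q.
Mutual best responses: (B, Q).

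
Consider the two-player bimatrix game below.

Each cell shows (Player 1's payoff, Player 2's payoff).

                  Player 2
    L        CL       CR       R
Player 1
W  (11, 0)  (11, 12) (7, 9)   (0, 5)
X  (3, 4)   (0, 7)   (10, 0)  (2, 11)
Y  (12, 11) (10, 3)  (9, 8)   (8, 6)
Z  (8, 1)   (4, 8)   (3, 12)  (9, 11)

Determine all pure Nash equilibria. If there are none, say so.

The pure Nash equilibria are (W, CL); (Y, L).

(W, L): Player 1 can switch to Y (11 → 12). Not NE.
(W, CL): Player 1 gets 11, best alternative 10; Player 2 gets 12, best alternative 9. No profitable deviation — NE.
(W, CR): Player 1 can switch to X (7 → 10). Not NE.
(W, R): Player 1 can switch to X (0 → 2). Not NE.
(X, L): Player 1 can switch to W (3 → 11). Not NE.
(X, CL): Player 1 can switch to W (0 → 11). Not NE.
(X, CR): Player 2 can switch to L (0 → 4). Not NE.
(Y, L): Player 1 gets 12, best alternative 11; Player 2 gets 11, best alternative 8. No profitable deviation — NE.
(The remaining 8 profiles each have a profitable deviation by the same check.)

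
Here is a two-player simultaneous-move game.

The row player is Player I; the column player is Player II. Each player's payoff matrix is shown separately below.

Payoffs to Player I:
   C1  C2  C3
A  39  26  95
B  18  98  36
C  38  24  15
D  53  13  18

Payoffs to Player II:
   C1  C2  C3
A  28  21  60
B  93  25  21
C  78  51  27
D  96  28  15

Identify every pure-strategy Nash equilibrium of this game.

The pure Nash equilibria are (A, C3); (D, C1).

(A, C1): Player I can switch to D (39 → 53). Not NE.
(A, C2): Player I can switch to B (26 → 98). Not NE.
(A, C3): Player I gets 95, best alternative 36; Player II gets 60, best alternative 28. No profitable deviation — NE.
(B, C1): Player I can switch to A (18 → 39). Not NE.
(B, C2): Player II can switch to C1 (25 → 93). Not NE.
(B, C3): Player I can switch to A (36 → 95). Not NE.
(C, C1): Player I can switch to A (38 → 39). Not NE.
(C, C2): Player I can switch to A (24 → 26). Not NE.
(C, C3): Player I can switch to A (15 → 95). Not NE.
(D, C1): Player I gets 53, best alternative 39; Player II gets 96, best alternative 28. No profitable deviation — NE.
(The remaining 2 profiles each have a profitable deviation by the same check.)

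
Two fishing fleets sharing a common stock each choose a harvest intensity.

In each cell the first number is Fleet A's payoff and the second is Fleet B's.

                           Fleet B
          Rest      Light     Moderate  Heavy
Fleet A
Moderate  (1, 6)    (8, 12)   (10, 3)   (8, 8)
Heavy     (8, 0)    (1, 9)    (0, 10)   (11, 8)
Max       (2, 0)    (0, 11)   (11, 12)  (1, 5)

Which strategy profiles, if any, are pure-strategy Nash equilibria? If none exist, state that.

(Moderate, Light) and (Max, Moderate)

(Moderate, Rest): Fleet A can switch to Heavy (1 → 8). Not NE.
(Moderate, Light): Fleet A gets 8, best alternative 1; Fleet B gets 12, best alternative 8. No profitable deviation — NE.
(Moderate, Moderate): Fleet A can switch to Max (10 → 11). Not NE.
(Moderate, Heavy): Fleet A can switch to Heavy (8 → 11). Not NE.
(Heavy, Rest): Fleet B can switch to Light (0 → 9). Not NE.
(Heavy, Light): Fleet A can switch to Moderate (1 → 8). Not NE.
(Heavy, Moderate): Fleet A can switch to Moderate (0 → 10). Not NE.
(Heavy, Heavy): Fleet B can switch to Light (8 → 9). Not NE.
(Max, Rest): Fleet A can switch to Heavy (2 → 8). Not NE.
(Max, Light): Fleet A can switch to Moderate (0 → 8). Not NE.
(Max, Moderate): Fleet A gets 11, best alternative 10; Fleet B gets 12, best alternative 11. No profitable deviation — NE.
(Max, Heavy): Fleet A can switch to Moderate (1 → 8). Not NE.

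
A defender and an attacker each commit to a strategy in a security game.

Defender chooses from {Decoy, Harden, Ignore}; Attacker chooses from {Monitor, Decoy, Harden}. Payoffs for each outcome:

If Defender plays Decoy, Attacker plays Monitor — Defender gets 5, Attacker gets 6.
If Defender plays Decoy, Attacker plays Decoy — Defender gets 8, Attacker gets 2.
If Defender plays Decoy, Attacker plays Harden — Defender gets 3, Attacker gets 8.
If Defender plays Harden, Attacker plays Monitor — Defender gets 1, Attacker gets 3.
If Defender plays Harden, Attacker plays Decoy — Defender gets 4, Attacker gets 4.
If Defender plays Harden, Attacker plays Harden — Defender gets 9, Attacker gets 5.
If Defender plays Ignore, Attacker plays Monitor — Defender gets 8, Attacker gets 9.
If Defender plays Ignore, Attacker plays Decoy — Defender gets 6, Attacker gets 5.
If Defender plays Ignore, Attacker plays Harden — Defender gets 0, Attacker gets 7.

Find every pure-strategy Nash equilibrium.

The pure Nash equilibria are (Harden, Harden); (Ignore, Monitor).

Check each profile: it is a Nash equilibrium iff no player can strictly gain by switching unilaterally.
(Decoy, Monitor): Defender can switch to Ignore (5 → 8). Not NE.
(Decoy, Decoy): Attacker can switch to Monitor (2 → 6). Not NE.
(Decoy, Harden): Defender can switch to Harden (3 → 9). Not NE.
(Harden, Monitor): Defender can switch to Decoy (1 → 5). Not NE.
(Harden, Decoy): Defender can switch to Decoy (4 → 8). Not NE.
(Harden, Harden): Defender gets 9, best alternative 3; Attacker gets 5, best alternative 4. No profitable deviation — NE.
(Ignore, Monitor): Defender gets 8, best alternative 5; Attacker gets 9, best alternative 7. No profitable deviation — NE.
(Ignore, Decoy): Defender can switch to Decoy (6 → 8). Not NE.
(Ignore, Harden): Defender can switch to Decoy (0 → 3). Not NE.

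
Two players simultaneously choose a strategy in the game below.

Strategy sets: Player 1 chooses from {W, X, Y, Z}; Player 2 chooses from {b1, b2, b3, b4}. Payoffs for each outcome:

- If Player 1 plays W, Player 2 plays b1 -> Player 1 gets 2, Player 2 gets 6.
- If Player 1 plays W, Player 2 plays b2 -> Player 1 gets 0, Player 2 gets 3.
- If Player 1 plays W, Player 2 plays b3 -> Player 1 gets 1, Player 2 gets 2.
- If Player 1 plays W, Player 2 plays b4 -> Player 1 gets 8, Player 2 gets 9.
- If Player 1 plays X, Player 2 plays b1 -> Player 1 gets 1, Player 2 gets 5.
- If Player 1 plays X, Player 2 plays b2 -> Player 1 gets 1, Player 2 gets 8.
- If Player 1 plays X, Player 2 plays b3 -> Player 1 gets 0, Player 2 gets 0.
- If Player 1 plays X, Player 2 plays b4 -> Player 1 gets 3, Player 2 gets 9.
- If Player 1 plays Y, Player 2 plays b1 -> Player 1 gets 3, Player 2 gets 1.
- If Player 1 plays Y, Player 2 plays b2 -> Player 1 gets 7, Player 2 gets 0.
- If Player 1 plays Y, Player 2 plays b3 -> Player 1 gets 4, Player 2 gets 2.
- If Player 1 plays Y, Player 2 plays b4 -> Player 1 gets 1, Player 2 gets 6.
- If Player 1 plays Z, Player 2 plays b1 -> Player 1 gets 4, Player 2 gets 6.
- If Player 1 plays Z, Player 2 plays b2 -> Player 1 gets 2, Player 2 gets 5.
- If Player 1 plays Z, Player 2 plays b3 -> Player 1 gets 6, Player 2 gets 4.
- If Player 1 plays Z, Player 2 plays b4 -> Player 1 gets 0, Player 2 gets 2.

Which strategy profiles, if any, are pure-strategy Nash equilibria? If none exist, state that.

Player 1 against b1: payoffs 2, 1, 3, 4 → best response Z.
Player 1 against b2: payoffs 0, 1, 7, 2 → best response Y.
Player 1 against b3: payoffs 1, 0, 4, 6 → best response Z.
Player 1 against b4: payoffs 8, 3, 1, 0 → best response W.
Player 2 against W: payoffs 6, 3, 2, 9 → best response b4.
Player 2 against X: payoffs 5, 8, 0, 9 → best response b4.
Player 2 against Y: payoffs 1, 0, 2, 6 → best response b4.
Player 2 against Z: payoffs 6, 5, 4, 2 → best response b1.
Mutual best responses: (W, b4); (Z, b1).

The pure Nash equilibria are (W, b4); (Z, b1).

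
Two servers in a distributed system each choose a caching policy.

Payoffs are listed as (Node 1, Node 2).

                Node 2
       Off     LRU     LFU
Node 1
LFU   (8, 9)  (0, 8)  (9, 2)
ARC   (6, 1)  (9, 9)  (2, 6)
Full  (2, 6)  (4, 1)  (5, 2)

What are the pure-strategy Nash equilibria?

(LFU, Off) and (ARC, LRU)

(LFU, Off): Node 1 gets 8, best alternative 6; Node 2 gets 9, best alternative 8. No profitable deviation — NE.
(LFU, LRU): Node 1 can switch to ARC (0 → 9). Not NE.
(LFU, LFU): Node 2 can switch to Off (2 → 9). Not NE.
(ARC, Off): Node 1 can switch to LFU (6 → 8). Not NE.
(ARC, LRU): Node 1 gets 9, best alternative 4; Node 2 gets 9, best alternative 6. No profitable deviation — NE.
(ARC, LFU): Node 1 can switch to LFU (2 → 9). Not NE.
(Full, Off): Node 1 can switch to LFU (2 → 8). Not NE.
(Full, LRU): Node 1 can switch to ARC (4 → 9). Not NE.
(Full, LFU): Node 1 can switch to LFU (5 → 9). Not NE.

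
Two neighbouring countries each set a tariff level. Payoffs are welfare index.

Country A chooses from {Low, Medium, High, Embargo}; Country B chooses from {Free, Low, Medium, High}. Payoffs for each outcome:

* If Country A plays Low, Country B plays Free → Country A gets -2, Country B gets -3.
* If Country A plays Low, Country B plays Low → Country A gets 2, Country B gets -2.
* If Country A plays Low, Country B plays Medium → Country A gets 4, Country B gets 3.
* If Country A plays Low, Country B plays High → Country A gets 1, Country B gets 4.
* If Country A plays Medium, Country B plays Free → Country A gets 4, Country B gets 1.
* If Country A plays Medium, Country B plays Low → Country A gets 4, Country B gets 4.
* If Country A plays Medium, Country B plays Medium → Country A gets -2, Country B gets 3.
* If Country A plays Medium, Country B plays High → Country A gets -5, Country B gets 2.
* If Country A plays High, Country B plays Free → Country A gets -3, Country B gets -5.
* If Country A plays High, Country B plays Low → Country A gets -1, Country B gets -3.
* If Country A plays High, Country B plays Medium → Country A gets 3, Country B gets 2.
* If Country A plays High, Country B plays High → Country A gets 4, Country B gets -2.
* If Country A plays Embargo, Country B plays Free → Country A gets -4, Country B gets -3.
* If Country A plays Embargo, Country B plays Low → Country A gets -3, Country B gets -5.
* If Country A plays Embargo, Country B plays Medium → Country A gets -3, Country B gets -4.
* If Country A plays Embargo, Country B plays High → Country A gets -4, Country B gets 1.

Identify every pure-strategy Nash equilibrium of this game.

Pure NE: (Medium, Low)

(Low, Free): Country A can switch to Medium (-2 → 4). Not NE.
(Low, Low): Country A can switch to Medium (2 → 4). Not NE.
(Low, Medium): Country B can switch to High (3 → 4). Not NE.
(Low, High): Country A can switch to High (1 → 4). Not NE.
(Medium, Free): Country B can switch to Low (1 → 4). Not NE.
(Medium, Low): Country A gets 4, best alternative 2; Country B gets 4, best alternative 3. No profitable deviation — NE.
(Medium, Medium): Country A can switch to Low (-2 → 4). Not NE.
(Medium, High): Country A can switch to Low (-5 → 1). Not NE.
(High, Free): Country A can switch to Low (-3 → -2). Not NE.
(High, Low): Country A can switch to Low (-1 → 2). Not NE.
(High, Medium): Country A can switch to Low (3 → 4). Not NE.
(The remaining 5 profiles each have a profitable deviation by the same check.)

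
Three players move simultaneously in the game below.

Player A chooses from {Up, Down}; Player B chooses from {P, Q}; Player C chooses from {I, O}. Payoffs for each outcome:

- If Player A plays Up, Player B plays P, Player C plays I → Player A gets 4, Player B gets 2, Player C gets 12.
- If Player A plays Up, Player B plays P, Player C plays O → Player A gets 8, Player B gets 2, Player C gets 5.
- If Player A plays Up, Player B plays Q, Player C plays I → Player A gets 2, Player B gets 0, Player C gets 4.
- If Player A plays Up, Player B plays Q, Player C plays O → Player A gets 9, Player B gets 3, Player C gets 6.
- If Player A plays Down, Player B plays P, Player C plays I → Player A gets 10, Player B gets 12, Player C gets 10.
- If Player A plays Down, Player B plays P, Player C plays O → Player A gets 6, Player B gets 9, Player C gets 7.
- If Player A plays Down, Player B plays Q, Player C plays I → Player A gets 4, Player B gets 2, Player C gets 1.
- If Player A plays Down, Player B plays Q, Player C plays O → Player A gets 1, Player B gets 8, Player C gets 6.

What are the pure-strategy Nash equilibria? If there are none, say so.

Player A against (P, I): payoffs 4, 10 → best response Down.
Player A against (P, O): payoffs 8, 6 → best response Up.
Player A against (Q, I): payoffs 2, 4 → best response Down.
Player A against (Q, O): payoffs 9, 1 → best response Up.
Player B against (Up, I): payoffs 2, 0 → best response P.
Player B against (Up, O): payoffs 2, 3 → best response Q.
Player B against (Down, I): payoffs 12, 2 → best response P.
Player B against (Down, O): payoffs 9, 8 → best response P.
Player C against (Up, P): payoffs 12, 5 → best response I.
Player C against (Up, Q): payoffs 4, 6 → best response O.
Player C against (Down, P): payoffs 10, 7 → best response I.
Player C against (Down, Q): payoffs 1, 6 → best response O.
Mutual best responses: (Up, Q, O); (Down, P, I).

The pure Nash equilibria are (Up, Q, O); (Down, P, I).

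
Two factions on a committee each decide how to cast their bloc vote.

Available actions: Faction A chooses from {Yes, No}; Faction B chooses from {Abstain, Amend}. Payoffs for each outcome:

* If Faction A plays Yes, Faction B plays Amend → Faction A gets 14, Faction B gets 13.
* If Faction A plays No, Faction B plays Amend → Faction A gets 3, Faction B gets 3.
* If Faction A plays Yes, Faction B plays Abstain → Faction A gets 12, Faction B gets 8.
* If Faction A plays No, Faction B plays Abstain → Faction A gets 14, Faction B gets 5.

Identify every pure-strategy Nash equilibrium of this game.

Pure-strategy Nash equilibria: (Yes, Amend), (No, Abstain)

Faction A against Abstain: payoffs 12, 14 → best response No.
Faction A against Amend: payoffs 14, 3 → best response Yes.
Faction B against Yes: payoffs 8, 13 → best response Amend.
Faction B against No: payoffs 5, 3 → best response Abstain.
Mutual best responses: (Yes, Amend); (No, Abstain).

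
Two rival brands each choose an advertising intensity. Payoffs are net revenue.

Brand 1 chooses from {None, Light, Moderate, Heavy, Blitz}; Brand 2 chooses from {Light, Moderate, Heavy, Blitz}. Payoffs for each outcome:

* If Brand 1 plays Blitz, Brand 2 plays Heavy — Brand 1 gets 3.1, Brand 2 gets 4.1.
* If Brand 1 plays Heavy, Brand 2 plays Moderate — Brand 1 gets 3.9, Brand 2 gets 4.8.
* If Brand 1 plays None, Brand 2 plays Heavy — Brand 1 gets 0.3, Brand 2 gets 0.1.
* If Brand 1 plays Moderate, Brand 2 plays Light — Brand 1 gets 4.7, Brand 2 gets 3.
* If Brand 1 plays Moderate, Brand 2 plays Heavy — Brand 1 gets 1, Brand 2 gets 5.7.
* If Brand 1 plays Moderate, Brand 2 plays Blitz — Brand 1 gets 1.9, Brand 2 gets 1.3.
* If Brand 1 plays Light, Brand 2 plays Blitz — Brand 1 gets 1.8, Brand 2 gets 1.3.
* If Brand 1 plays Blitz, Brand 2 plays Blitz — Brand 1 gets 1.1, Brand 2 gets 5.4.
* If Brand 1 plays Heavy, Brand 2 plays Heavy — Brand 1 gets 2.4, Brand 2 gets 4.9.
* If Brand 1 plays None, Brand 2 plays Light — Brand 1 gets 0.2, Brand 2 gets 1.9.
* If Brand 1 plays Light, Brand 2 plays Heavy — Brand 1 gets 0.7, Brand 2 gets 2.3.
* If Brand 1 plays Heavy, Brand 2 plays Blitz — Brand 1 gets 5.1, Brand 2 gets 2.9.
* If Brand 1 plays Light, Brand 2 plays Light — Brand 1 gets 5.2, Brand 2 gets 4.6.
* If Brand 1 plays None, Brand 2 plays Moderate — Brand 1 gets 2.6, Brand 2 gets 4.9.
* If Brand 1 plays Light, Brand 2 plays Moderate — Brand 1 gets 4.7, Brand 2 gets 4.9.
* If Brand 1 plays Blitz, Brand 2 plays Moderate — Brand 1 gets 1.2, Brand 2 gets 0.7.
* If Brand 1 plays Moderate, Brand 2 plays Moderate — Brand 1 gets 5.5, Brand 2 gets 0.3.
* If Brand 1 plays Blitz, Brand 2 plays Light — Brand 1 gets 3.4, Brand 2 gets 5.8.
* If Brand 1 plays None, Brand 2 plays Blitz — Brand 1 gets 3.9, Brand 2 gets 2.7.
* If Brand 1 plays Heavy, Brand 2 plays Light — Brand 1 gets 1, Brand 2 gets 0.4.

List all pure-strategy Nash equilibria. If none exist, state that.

(None, Light): Brand 1 can switch to Light (0.2 → 5.2). Not NE.
(None, Moderate): Brand 1 can switch to Light (2.6 → 4.7). Not NE.
(None, Heavy): Brand 1 can switch to Light (0.3 → 0.7). Not NE.
(None, Blitz): Brand 1 can switch to Heavy (3.9 → 5.1). Not NE.
(Light, Light): Brand 2 can switch to Moderate (4.6 → 4.9). Not NE.
(Light, Moderate): Brand 1 can switch to Moderate (4.7 → 5.5). Not NE.
(The remaining 14 profiles each have a profitable deviation by the same check.)

none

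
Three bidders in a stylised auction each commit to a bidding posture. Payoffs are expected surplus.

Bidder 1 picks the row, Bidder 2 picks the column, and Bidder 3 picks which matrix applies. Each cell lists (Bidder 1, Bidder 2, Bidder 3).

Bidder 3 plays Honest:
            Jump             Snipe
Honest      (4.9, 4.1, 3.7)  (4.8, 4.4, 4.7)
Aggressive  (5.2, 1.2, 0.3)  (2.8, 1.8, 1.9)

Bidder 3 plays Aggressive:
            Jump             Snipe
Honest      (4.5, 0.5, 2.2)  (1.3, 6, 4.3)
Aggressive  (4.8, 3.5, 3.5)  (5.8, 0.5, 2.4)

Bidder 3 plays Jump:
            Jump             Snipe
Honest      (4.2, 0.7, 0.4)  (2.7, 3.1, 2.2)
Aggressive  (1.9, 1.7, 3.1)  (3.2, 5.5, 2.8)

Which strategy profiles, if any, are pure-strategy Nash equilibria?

Bidder 1 against (Jump, Honest): payoffs 4.9, 5.2 → best response Aggressive.
Bidder 1 against (Jump, Aggressive): payoffs 4.5, 4.8 → best response Aggressive.
Bidder 1 against (Jump, Jump): payoffs 4.2, 1.9 → best response Honest.
Bidder 1 against (Snipe, Honest): payoffs 4.8, 2.8 → best response Honest.
Bidder 1 against (Snipe, Aggressive): payoffs 1.3, 5.8 → best response Aggressive.
Bidder 1 against (Snipe, Jump): payoffs 2.7, 3.2 → best response Aggressive.
Bidder 2 against (Honest, Honest): payoffs 4.1, 4.4 → best response Snipe.
Bidder 2 against (Honest, Aggressive): payoffs 0.5, 6 → best response Snipe.
Bidder 2 against (Honest, Jump): payoffs 0.7, 3.1 → best response Snipe.
Bidder 2 against (Aggressive, Honest): payoffs 1.2, 1.8 → best response Snipe.
Bidder 2 against (Aggressive, Aggressive): payoffs 3.5, 0.5 → best response Jump.
Bidder 2 against (Aggressive, Jump): payoffs 1.7, 5.5 → best response Snipe.
Bidder 3 against (Honest, Jump): payoffs 3.7, 2.2, 0.4 → best response Honest.
Bidder 3 against (Honest, Snipe): payoffs 4.7, 4.3, 2.2 → best response Honest.
Bidder 3 against (Aggressive, Jump): payoffs 0.3, 3.5, 3.1 → best response Aggressive.
Bidder 3 against (Aggressive, Snipe): payoffs 1.9, 2.4, 2.8 → best response Jump.
Mutual best responses: (Honest, Snipe, Honest); (Aggressive, Jump, Aggressive); (Aggressive, Snipe, Jump).

The pure Nash equilibria are (Honest, Snipe, Honest), (Aggressive, Jump, Aggressive), (Aggressive, Snipe, Jump).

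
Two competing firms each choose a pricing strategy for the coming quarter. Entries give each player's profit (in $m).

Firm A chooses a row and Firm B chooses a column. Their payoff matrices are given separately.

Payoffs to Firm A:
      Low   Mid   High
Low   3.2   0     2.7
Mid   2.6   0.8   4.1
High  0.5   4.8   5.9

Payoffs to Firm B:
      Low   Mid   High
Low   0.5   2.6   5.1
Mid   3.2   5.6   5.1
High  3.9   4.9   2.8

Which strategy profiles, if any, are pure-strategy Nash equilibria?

(Low, Low): Firm B can switch to Mid (0.5 → 2.6). Not NE.
(Low, Mid): Firm A can switch to Mid (0 → 0.8). Not NE.
(Low, High): Firm A can switch to Mid (2.7 → 4.1). Not NE.
(Mid, Low): Firm A can switch to Low (2.6 → 3.2). Not NE.
(Mid, Mid): Firm A can switch to High (0.8 → 4.8). Not NE.
(Mid, High): Firm A can switch to High (4.1 → 5.9). Not NE.
(High, Low): Firm A can switch to Low (0.5 → 3.2). Not NE.
(High, Mid): Firm A gets 4.8, best alternative 0.8; Firm B gets 4.9, best alternative 3.9. No profitable deviation — NE.
(High, High): Firm B can switch to Low (2.8 → 3.9). Not NE.

The unique pure-strategy Nash equilibrium is (High, Mid).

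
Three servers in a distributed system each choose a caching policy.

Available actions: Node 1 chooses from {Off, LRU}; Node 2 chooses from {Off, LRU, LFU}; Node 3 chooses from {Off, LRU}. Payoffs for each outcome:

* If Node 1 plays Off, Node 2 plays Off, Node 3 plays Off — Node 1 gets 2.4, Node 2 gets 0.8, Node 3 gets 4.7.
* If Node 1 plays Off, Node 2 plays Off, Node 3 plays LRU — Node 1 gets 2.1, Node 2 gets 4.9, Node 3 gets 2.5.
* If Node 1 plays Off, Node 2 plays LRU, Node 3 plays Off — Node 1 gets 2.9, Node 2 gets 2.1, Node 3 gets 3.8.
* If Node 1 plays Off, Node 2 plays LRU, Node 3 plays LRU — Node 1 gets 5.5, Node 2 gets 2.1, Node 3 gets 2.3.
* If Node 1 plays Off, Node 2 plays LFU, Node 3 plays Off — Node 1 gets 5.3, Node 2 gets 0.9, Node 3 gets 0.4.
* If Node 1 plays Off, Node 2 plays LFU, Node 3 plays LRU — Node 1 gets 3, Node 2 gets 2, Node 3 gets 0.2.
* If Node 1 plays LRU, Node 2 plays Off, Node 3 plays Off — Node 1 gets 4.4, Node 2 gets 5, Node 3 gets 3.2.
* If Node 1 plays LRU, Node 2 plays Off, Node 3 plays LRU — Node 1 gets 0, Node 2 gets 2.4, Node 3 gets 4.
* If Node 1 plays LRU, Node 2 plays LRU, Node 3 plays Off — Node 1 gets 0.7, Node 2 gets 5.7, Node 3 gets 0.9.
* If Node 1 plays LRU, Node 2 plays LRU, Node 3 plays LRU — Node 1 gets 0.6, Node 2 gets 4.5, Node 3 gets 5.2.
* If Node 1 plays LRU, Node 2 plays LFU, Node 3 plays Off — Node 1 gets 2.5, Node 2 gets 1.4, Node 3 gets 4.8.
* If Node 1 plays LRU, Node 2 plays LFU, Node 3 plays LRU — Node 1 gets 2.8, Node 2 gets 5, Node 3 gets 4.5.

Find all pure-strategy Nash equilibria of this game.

The unique pure-strategy Nash equilibrium is (Off, LRU, Off).

Node 1 against (Off, Off): payoffs 2.4, 4.4 → best response LRU.
Node 1 against (Off, LRU): payoffs 2.1, 0 → best response Off.
Node 1 against (LRU, Off): payoffs 2.9, 0.7 → best response Off.
Node 1 against (LRU, LRU): payoffs 5.5, 0.6 → best response Off.
Node 1 against (LFU, Off): payoffs 5.3, 2.5 → best response Off.
Node 1 against (LFU, LRU): payoffs 3, 2.8 → best response Off.
Node 2 against (Off, Off): payoffs 0.8, 2.1, 0.9 → best response LRU.
Node 2 against (Off, LRU): payoffs 4.9, 2.1, 2 → best response Off.
Node 2 against (LRU, Off): payoffs 5, 5.7, 1.4 → best response LRU.
Node 2 against (LRU, LRU): payoffs 2.4, 4.5, 5 → best response LFU.
Node 3 against (Off, Off): payoffs 4.7, 2.5 → best response Off.
Node 3 against (Off, LRU): payoffs 3.8, 2.3 → best response Off.
Node 3 against (Off, LFU): payoffs 0.4, 0.2 → best response Off.
Node 3 against (LRU, Off): payoffs 3.2, 4 → best response LRU.
Node 3 against (LRU, LRU): payoffs 0.9, 5.2 → best response LRU.
Node 3 against (LRU, LFU): payoffs 4.8, 4.5 → best response Off.
Mutual best responses: (Off, LRU, Off).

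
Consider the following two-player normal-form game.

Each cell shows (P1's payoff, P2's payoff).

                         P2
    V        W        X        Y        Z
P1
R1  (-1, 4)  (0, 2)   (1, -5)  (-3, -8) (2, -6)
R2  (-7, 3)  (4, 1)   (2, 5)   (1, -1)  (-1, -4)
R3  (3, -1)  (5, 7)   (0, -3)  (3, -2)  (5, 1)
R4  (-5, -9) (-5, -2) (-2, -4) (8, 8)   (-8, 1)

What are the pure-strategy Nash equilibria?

P1 against V: payoffs -1, -7, 3, -5 → best response R3.
P1 against W: payoffs 0, 4, 5, -5 → best response R3.
P1 against X: payoffs 1, 2, 0, -2 → best response R2.
P1 against Y: payoffs -3, 1, 3, 8 → best response R4.
P1 against Z: payoffs 2, -1, 5, -8 → best response R3.
P2 against R1: payoffs 4, 2, -5, -8, -6 → best response V.
P2 against R2: payoffs 3, 1, 5, -1, -4 → best response X.
P2 against R3: payoffs -1, 7, -3, -2, 1 → best response W.
P2 against R4: payoffs -9, -2, -4, 8, 1 → best response Y.
Mutual best responses: (R2, X); (R3, W); (R4, Y).

(R2, X) and (R3, W) and (R4, Y)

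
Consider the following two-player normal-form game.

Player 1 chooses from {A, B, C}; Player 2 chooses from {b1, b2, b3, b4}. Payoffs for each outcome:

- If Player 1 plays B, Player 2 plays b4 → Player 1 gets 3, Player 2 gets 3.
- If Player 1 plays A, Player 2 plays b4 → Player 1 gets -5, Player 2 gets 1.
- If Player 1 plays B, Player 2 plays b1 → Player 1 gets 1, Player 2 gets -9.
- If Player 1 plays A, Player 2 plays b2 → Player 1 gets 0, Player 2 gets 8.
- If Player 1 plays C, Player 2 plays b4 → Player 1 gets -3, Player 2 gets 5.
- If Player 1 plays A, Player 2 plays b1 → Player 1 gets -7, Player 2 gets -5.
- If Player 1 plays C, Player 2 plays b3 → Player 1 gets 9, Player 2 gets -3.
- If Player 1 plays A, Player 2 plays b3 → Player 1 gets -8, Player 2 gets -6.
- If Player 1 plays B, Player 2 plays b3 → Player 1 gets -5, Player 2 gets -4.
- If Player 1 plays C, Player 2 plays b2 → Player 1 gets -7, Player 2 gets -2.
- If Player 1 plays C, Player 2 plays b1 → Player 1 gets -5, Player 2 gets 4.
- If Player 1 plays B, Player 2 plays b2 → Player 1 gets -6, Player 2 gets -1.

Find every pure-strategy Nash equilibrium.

Pure-strategy Nash equilibria: (A, b2), (B, b4)

For each strategy profile, look for a profitable unilateral deviation.
(A, b1): Player 1 can switch to B (-7 → 1). Not NE.
(A, b2): Player 1 gets 0, best alternative -6; Player 2 gets 8, best alternative 1. No profitable deviation — NE.
(A, b3): Player 1 can switch to B (-8 → -5). Not NE.
(A, b4): Player 1 can switch to B (-5 → 3). Not NE.
(B, b1): Player 2 can switch to b2 (-9 → -1). Not NE.
(B, b2): Player 1 can switch to A (-6 → 0). Not NE.
(B, b3): Player 1 can switch to C (-5 → 9). Not NE.
(B, b4): Player 1 gets 3, best alternative -3; Player 2 gets 3, best alternative -1. No profitable deviation — NE.
(C, b1): Player 1 can switch to B (-5 → 1). Not NE.
(C, b2): Player 1 can switch to A (-7 → 0). Not NE.
(The remaining 2 profiles each have a profitable deviation by the same check.)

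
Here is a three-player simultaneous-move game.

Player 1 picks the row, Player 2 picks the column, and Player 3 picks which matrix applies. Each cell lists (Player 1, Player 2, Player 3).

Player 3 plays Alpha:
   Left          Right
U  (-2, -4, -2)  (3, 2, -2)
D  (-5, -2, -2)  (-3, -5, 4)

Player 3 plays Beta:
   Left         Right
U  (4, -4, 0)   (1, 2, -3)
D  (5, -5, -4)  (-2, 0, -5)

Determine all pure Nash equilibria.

For each strategy profile, look for a profitable unilateral deviation.
(U, Left, Alpha): Player 2 can switch to Right (-4 → 2). Not NE.
(U, Left, Beta): Player 1 can switch to D (4 → 5). Not NE.
(U, Right, Alpha): Player 1 gets 3, best alternative -3; Player 2 gets 2, best alternative -4; Player 3 gets -2, best alternative -3. No profitable deviation — NE.
(U, Right, Beta): Player 3 can switch to Alpha (-3 → -2). Not NE.
(D, Left, Alpha): Player 1 can switch to U (-5 → -2). Not NE.
(D, Left, Beta): Player 2 can switch to Right (-5 → 0). Not NE.
(D, Right, Alpha): Player 1 can switch to U (-3 → 3). Not NE.
(The remaining 1 profile has a profitable deviation by the same check.)

The unique pure-strategy Nash equilibrium is (U, Right, Alpha).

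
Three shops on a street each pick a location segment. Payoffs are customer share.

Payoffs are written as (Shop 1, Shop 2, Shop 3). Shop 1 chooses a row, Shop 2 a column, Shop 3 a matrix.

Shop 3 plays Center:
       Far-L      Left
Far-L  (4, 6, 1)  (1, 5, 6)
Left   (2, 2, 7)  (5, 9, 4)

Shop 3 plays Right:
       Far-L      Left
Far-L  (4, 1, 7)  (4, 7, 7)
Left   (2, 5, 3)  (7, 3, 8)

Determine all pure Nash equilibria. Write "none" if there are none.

Check each profile: it is a Nash equilibrium iff no player can strictly gain by switching unilaterally.
(Far-L, Far-L, Center): Shop 3 can switch to Right (1 → 7). Not NE.
(Far-L, Far-L, Right): Shop 2 can switch to Left (1 → 7). Not NE.
(Far-L, Left, Center): Shop 1 can switch to Left (1 → 5). Not NE.
(Far-L, Left, Right): Shop 1 can switch to Left (4 → 7). Not NE.
(Left, Far-L, Center): Shop 1 can switch to Far-L (2 → 4). Not NE.
(Left, Far-L, Right): Shop 1 can switch to Far-L (2 → 4). Not NE.
(The remaining 2 profiles each have a profitable deviation by the same check.)

No pure-strategy Nash equilibrium.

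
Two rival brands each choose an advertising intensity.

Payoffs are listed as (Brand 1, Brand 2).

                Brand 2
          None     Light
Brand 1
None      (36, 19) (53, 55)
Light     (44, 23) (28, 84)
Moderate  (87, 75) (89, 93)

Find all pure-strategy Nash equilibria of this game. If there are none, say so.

Brand 1 against None: payoffs 36, 44, 87 → best response Moderate.
Brand 1 against Light: payoffs 53, 28, 89 → best response Moderate.
Brand 2 against None: payoffs 19, 55 → best response Light.
Brand 2 against Light: payoffs 23, 84 → best response Light.
Brand 2 against Moderate: payoffs 75, 93 → best response Light.
Mutual best responses: (Moderate, Light).

The unique pure-strategy Nash equilibrium is (Moderate, Light).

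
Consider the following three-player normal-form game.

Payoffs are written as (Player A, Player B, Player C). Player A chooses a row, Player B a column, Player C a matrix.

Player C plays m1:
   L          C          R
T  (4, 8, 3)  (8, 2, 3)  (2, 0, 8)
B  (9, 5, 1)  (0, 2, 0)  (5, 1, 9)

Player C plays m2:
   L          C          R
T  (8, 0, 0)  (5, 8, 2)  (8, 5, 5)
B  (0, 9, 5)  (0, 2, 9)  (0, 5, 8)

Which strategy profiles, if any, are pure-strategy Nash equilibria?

This game has no pure Nash equilibrium.

(T, L, m1): Player A can switch to B (4 → 9). Not NE.
(T, L, m2): Player B can switch to C (0 → 8). Not NE.
(T, C, m1): Player B can switch to L (2 → 8). Not NE.
(T, C, m2): Player C can switch to m1 (2 → 3). Not NE.
(T, R, m1): Player A can switch to B (2 → 5). Not NE.
(T, R, m2): Player B can switch to C (5 → 8). Not NE.
(The remaining 6 profiles each have a profitable deviation by the same check.)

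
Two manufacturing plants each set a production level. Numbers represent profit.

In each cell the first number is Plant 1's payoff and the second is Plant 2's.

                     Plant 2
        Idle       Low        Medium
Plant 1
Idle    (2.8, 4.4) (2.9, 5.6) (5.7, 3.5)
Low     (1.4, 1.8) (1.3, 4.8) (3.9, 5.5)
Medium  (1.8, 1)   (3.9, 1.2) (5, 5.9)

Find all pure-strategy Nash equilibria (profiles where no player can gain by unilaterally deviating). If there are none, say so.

This game has no pure Nash equilibrium.

(Idle, Idle): Plant 2 can switch to Low (4.4 → 5.6). Not NE.
(Idle, Low): Plant 1 can switch to Medium (2.9 → 3.9). Not NE.
(Idle, Medium): Plant 2 can switch to Idle (3.5 → 4.4). Not NE.
(Low, Idle): Plant 1 can switch to Idle (1.4 → 2.8). Not NE.
(Low, Low): Plant 1 can switch to Idle (1.3 → 2.9). Not NE.
(Low, Medium): Plant 1 can switch to Idle (3.9 → 5.7). Not NE.
(Medium, Idle): Plant 1 can switch to Idle (1.8 → 2.8). Not NE.
(Medium, Low): Plant 2 can switch to Medium (1.2 → 5.9). Not NE.
(The remaining 1 profile has a profitable deviation by the same check.)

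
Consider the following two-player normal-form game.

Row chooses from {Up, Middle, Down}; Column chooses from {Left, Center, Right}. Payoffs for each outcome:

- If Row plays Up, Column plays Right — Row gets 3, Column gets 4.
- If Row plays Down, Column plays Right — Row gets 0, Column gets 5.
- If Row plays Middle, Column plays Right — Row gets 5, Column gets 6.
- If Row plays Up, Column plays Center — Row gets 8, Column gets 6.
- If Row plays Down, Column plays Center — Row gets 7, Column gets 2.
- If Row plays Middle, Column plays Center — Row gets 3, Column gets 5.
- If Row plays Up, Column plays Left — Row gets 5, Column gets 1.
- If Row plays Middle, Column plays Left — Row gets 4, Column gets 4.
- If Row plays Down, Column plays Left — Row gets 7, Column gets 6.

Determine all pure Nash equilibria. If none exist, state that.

Row against Left: payoffs 5, 4, 7 → best response Down.
Row against Center: payoffs 8, 3, 7 → best response Up.
Row against Right: payoffs 3, 5, 0 → best response Middle.
Column against Up: payoffs 1, 6, 4 → best response Center.
Column against Middle: payoffs 4, 5, 6 → best response Right.
Column against Down: payoffs 6, 2, 5 → best response Left.
Mutual best responses: (Up, Center); (Middle, Right); (Down, Left).

The pure Nash equilibria are (Up, Center) and (Middle, Right) and (Down, Left).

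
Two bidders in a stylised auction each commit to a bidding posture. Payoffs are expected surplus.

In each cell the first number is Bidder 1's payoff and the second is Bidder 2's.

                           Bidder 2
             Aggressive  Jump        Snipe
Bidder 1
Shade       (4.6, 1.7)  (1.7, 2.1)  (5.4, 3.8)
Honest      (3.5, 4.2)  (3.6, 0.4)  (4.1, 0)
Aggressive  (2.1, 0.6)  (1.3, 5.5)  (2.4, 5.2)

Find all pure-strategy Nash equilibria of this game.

(Shade, Aggressive): Bidder 2 can switch to Jump (1.7 → 2.1). Not NE.
(Shade, Jump): Bidder 1 can switch to Honest (1.7 → 3.6). Not NE.
(Shade, Snipe): Bidder 1 gets 5.4, best alternative 4.1; Bidder 2 gets 3.8, best alternative 2.1. No profitable deviation — NE.
(Honest, Aggressive): Bidder 1 can switch to Shade (3.5 → 4.6). Not NE.
(Honest, Jump): Bidder 2 can switch to Aggressive (0.4 → 4.2). Not NE.
(Honest, Snipe): Bidder 1 can switch to Shade (4.1 → 5.4). Not NE.
(Aggressive, Aggressive): Bidder 1 can switch to Shade (2.1 → 4.6). Not NE.
(The remaining 2 profiles each have a profitable deviation by the same check.)

(Shade, Snipe)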